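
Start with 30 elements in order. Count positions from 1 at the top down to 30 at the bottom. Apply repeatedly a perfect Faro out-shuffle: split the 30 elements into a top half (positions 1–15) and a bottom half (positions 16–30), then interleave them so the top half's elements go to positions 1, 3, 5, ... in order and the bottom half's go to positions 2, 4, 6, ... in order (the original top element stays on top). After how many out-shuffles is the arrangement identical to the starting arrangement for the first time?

28

The out-shuffle permutes the 30 positions with cycle lengths [1, 1, 28].
Every element is home exactly when every cycle has completed a whole number of laps, i.e. after lcm(1, 28) = 28 out-shuffles.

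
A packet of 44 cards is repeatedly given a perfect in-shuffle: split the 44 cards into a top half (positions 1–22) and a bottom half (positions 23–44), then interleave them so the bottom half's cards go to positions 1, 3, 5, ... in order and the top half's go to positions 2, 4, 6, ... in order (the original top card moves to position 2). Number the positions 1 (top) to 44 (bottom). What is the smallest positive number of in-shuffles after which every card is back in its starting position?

12

The in-shuffle permutes the 44 positions with cycle lengths [2, 4, 4, 4, 6, 12, 12].
Every card is home exactly when every cycle has completed a whole number of laps, i.e. after lcm(2, 4, 6, 12) = 12 in-shuffles.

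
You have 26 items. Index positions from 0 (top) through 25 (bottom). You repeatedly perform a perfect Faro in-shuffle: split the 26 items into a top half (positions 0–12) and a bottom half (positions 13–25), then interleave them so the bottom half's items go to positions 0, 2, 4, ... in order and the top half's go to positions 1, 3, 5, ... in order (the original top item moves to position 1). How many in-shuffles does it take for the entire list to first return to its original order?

18

The in-shuffle permutes the 26 positions with cycle lengths [2, 6, 18].
Every item is home exactly when every cycle has completed a whole number of laps, i.e. after lcm(2, 6, 18) = 18 in-shuffles.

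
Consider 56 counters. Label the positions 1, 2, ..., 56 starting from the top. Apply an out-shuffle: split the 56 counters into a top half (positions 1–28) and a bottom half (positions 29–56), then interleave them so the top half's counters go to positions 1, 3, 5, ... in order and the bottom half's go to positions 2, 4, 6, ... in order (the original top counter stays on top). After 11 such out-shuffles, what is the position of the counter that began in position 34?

Track the counter's position through each out-shuffle:
34 → 12 → 23 → 45 → 34 → 12 → 23 → 45 → 34 → 12 → 23 → 45

45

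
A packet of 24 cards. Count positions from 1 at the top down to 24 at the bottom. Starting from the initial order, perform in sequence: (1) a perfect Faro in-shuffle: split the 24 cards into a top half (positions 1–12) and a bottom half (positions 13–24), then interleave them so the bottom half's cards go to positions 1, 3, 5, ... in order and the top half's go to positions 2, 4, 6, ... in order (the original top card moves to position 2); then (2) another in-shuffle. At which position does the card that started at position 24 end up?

21

Track the card from position 24 forward through each operation:
  after op 1 (in-shuffle): 24 → 23
  after op 2 (in-shuffle): 23 → 21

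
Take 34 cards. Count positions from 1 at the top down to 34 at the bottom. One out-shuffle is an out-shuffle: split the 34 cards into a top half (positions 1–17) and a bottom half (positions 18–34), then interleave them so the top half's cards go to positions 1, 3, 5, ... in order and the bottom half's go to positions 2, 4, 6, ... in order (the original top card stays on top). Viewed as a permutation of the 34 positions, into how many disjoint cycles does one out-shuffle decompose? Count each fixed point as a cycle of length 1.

Trace each unvisited position around until it returns:
(1) (2 3 5 9 17 33 32 30 26 18) (4 7 13 25 16 31 28 22 10 19) (6 11 21 8 15 29 24 14 27 20) (12 23) (34)
6 cycles in total.

6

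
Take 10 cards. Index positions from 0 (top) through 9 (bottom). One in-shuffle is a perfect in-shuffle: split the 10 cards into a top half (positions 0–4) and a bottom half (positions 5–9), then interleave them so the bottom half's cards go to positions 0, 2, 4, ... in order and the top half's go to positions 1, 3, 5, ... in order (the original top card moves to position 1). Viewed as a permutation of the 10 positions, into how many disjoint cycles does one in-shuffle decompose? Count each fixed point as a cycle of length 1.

1

Trace each unvisited position around until it returns:
(0 1 3 7 4 9 8 6 2 5)
1 cycle in total.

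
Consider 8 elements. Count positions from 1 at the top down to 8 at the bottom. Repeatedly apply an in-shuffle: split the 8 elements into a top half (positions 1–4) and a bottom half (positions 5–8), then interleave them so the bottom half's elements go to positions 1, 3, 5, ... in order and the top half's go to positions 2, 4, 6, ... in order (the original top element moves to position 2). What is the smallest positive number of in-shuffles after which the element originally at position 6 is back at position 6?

2

Follow position 6 under repeated in-shuffles:
6 → 3 → 6
It first returns after 2 in-shuffles.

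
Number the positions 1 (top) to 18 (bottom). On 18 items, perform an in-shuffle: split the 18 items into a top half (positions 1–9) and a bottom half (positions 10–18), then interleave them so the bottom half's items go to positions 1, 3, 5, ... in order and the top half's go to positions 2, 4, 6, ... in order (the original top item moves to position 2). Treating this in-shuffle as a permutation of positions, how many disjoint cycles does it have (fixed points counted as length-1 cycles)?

1

Trace each unvisited position around until it returns:
(1 2 4 8 16 13 ... len 18)
1 cycle in total.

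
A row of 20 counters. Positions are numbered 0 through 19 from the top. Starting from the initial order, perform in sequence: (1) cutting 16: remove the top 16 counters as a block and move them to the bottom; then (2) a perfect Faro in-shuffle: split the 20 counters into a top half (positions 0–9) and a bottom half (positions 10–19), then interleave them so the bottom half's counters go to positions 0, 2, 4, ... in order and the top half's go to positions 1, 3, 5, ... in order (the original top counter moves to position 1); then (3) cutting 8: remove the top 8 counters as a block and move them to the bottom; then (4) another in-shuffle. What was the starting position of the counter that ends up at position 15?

Undo the operations in reverse order, starting from position 15:
  undo op 4 (in-shuffle, from top half): 15 ← 7
  undo op 3 (cut 8): 7 ← 15
  undo op 2 (in-shuffle, from top half): 15 ← 7
  undo op 1 (cut 16): 7 ← 3
So the counter at position 15 came from original position 3.

3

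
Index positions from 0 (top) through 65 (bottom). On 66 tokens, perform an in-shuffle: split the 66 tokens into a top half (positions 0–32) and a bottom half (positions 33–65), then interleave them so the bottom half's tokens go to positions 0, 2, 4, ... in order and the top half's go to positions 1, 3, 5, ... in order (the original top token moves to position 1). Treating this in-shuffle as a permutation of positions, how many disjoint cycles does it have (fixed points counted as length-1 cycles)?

1

Trace each unvisited position around until it returns:
(0 1 3 7 15 31 ... len 66)
1 cycle in total.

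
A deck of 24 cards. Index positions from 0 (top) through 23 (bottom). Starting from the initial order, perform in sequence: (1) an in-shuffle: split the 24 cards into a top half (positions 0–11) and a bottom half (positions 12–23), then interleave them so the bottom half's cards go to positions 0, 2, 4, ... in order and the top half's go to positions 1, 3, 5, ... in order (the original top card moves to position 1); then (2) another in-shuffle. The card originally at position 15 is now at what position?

13

Track the card from position 15 forward through each operation:
  after op 1 (in-shuffle): 15 → 6
  after op 2 (in-shuffle): 6 → 13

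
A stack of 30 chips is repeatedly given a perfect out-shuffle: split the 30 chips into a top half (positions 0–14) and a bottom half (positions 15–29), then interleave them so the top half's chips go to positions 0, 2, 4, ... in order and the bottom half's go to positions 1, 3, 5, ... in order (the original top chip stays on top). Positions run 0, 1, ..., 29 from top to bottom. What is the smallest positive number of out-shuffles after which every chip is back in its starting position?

The out-shuffle permutes the 30 positions with cycle lengths [1, 1, 28].
Every chip is home exactly when every cycle has completed a whole number of laps, i.e. after lcm(1, 28) = 28 out-shuffles.

28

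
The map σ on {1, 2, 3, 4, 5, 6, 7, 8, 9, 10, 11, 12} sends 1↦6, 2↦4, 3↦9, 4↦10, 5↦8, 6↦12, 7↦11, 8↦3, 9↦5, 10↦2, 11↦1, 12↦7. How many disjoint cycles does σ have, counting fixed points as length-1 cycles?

Cycle decomposition: (1 6 12 7 11) (2 4 10) (3 9 5 8).
3 cycles.

3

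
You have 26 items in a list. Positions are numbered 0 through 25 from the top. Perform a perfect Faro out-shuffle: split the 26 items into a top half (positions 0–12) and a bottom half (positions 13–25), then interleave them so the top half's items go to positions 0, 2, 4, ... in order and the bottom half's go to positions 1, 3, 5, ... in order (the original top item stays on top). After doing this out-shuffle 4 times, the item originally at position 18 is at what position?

Track the item's position through each out-shuffle:
18 → 11 → 22 → 19 → 13

13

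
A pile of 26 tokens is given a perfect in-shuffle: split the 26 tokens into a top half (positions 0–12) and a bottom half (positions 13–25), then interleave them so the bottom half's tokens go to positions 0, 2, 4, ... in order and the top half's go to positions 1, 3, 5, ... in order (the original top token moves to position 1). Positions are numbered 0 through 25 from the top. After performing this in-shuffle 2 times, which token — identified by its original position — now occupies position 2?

20

Work backwards from position 2, undoing one in-shuffle at a time:
2 ← 14 ← 20
So the token now at position 2 started at position 20.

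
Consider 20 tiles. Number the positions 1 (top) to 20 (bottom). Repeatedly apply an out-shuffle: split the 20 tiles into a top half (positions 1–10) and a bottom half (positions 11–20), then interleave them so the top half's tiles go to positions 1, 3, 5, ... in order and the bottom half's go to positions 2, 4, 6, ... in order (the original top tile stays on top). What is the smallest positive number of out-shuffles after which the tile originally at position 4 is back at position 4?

Follow position 4 under repeated out-shuffles:
4 → 7 → 13 → 6 → 11 → 2 → 3 → 5 → 9 → 17 → 14 → 8 → 15 → 10 → 19 → 18 → 16 → 12 → 4
It first returns after 18 out-shuffles.

18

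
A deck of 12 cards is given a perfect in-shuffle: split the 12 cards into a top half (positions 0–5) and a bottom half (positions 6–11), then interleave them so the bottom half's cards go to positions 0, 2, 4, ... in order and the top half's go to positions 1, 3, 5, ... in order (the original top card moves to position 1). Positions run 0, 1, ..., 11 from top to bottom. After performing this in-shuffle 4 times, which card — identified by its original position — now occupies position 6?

10

Work backwards from position 6, undoing one in-shuffle at a time:
6 ← 9 ← 4 ← 8 ← 10
So the card now at position 6 started at position 10.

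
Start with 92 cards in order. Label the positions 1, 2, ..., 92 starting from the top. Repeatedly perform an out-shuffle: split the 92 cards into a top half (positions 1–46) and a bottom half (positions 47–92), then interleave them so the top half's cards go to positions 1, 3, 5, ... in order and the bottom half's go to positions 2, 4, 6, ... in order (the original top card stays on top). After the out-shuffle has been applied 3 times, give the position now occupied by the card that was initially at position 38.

24

Track the card's position through each out-shuffle:
38 → 75 → 58 → 24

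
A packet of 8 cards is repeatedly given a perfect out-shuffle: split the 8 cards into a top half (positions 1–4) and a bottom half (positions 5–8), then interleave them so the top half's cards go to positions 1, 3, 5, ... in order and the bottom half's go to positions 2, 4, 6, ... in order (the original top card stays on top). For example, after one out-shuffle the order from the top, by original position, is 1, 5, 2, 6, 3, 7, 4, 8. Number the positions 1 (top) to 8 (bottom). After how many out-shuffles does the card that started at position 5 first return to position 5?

3

Follow position 5 under repeated out-shuffles:
5 → 2 → 3 → 5
It first returns after 3 out-shuffles.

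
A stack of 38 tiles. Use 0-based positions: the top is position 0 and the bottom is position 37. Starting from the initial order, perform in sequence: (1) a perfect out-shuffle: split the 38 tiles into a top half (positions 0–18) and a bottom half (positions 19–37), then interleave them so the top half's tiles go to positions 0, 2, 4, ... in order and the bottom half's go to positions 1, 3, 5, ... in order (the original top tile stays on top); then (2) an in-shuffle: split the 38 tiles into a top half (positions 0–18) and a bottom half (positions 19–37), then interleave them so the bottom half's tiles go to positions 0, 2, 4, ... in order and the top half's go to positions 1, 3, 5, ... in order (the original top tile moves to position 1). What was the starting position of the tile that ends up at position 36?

Undo the operations in reverse order, starting from position 36:
  undo op 2 (in-shuffle, from bottom half): 36 ← 37
  undo op 1 (out-shuffle, from bottom half): 37 ← 37
So the tile at position 36 came from original position 37.

37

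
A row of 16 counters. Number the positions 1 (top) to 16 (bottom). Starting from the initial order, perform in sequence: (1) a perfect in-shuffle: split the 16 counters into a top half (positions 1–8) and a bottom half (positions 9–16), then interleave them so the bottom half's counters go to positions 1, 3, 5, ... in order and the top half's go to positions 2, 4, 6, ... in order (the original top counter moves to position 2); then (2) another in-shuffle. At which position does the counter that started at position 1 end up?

4

Track the counter from position 1 forward through each operation:
  after op 1 (in-shuffle): 1 → 2
  after op 2 (in-shuffle): 2 → 4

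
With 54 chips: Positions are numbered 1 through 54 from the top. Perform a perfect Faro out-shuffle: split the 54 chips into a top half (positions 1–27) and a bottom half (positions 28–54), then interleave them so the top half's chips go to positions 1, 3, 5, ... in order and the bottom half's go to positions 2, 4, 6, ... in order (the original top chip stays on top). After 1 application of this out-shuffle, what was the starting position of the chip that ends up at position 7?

4

Work backwards from position 7, undoing one out-shuffle at a time:
7 ← 4
So the chip now at position 7 started at position 4.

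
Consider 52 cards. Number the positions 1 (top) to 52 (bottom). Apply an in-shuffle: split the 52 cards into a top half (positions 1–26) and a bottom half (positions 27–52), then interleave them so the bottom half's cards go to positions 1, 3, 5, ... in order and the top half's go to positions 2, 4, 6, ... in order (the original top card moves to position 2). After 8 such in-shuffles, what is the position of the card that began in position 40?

11

Track the card's position through each in-shuffle:
40 → 27 → 1 → 2 → 4 → 8 → 16 → 32 → 11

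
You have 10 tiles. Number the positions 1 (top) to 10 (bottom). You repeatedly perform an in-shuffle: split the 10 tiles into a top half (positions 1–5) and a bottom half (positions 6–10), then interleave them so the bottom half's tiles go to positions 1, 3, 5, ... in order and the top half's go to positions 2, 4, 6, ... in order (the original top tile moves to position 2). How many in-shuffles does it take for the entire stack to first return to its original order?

10

The in-shuffle permutes the 10 positions with cycle lengths [10].
Every tile is home exactly when every cycle has completed a whole number of laps, i.e. after lcm(10) = 10 in-shuffles.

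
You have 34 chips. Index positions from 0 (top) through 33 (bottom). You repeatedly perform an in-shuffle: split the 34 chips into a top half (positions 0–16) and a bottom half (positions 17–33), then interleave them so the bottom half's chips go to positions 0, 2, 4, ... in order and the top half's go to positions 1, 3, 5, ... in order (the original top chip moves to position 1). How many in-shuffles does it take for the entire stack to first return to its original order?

12

The in-shuffle permutes the 34 positions with cycle lengths [3, 3, 4, 12, 12].
Every chip is home exactly when every cycle has completed a whole number of laps, i.e. after lcm(3, 4, 12) = 12 in-shuffles.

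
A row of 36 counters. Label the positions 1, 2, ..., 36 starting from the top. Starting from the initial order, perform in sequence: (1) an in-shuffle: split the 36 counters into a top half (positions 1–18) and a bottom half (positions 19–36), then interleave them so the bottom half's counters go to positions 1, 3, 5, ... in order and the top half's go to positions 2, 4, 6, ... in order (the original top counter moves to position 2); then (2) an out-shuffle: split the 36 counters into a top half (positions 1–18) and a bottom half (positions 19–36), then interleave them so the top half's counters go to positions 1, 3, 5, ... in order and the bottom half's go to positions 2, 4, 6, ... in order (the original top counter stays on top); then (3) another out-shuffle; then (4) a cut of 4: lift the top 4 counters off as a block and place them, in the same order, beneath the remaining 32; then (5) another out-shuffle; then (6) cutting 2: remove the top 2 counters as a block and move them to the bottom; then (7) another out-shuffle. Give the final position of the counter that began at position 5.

24

Track the counter from position 5 forward through each operation:
  after op 1 (in-shuffle): 5 → 10
  after op 2 (out-shuffle): 10 → 19
  after op 3 (out-shuffle): 19 → 2
  after op 4 (cut 4): 2 → 34
  after op 5 (out-shuffle): 34 → 32
  after op 6 (cut 2): 32 → 30
  after op 7 (out-shuffle): 30 → 24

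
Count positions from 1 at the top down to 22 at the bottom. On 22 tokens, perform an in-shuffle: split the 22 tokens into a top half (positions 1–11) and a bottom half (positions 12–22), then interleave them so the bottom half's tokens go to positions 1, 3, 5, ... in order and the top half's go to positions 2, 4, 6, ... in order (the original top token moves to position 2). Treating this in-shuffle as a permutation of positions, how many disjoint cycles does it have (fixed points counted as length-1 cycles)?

Trace each unvisited position around until it returns:
(1 2 4 8 16 9 ... len 11) (5 10 20 17 11 22 ... len 11)
2 cycles in total.

2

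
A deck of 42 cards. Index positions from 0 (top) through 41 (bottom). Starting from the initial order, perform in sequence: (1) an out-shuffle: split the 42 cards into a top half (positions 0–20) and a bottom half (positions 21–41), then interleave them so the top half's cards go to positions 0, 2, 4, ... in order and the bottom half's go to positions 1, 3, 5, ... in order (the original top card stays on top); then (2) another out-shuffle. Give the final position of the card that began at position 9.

Track the card from position 9 forward through each operation:
  after op 1 (out-shuffle): 9 → 18
  after op 2 (out-shuffle): 18 → 36

36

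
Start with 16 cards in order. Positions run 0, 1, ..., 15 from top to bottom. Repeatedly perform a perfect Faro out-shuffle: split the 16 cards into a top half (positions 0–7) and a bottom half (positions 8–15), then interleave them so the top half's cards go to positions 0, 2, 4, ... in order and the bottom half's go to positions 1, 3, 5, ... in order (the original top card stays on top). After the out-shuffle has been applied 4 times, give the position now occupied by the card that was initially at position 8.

8

Track the card's position through each out-shuffle:
8 → 1 → 2 → 4 → 8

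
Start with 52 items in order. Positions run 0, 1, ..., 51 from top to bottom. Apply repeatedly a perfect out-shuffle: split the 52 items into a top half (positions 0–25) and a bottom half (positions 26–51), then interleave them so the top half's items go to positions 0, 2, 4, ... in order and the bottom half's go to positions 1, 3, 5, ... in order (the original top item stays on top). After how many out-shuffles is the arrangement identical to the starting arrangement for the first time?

8

The out-shuffle permutes the 52 positions with cycle lengths [1, 1, 2, 8, 8, 8, 8, 8, 8].
Every item is home exactly when every cycle has completed a whole number of laps, i.e. after lcm(1, 2, 8) = 8 out-shuffles.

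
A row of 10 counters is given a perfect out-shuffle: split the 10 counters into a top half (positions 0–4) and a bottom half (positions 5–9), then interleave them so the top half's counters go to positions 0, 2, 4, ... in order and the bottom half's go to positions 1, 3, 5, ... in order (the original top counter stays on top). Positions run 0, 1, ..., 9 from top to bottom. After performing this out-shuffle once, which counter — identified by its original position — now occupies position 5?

7

Work backwards from position 5, undoing one out-shuffle at a time:
5 ← 7
So the counter now at position 5 started at position 7.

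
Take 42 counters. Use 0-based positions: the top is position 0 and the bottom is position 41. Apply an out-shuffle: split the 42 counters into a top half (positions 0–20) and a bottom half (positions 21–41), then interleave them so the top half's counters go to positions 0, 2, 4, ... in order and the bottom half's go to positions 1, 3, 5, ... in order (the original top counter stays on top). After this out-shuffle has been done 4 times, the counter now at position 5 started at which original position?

8

Work backwards from position 5, undoing one out-shuffle at a time:
5 ← 23 ← 32 ← 16 ← 8
So the counter now at position 5 started at position 8.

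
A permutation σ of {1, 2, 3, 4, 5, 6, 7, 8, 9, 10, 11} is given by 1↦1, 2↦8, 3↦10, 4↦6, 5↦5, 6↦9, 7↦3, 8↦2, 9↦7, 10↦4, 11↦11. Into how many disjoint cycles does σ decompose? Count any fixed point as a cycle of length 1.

5

Cycle decomposition: (1) (2 8) (3 10 4 6 9 7) (5) (11).
5 cycles.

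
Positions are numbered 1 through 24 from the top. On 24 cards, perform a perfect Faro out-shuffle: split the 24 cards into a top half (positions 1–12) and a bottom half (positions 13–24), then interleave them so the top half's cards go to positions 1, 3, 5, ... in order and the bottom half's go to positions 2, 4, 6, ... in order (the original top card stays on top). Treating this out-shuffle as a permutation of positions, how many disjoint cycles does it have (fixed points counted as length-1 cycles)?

Trace each unvisited position around until it returns:
(1) (2 3 5 9 17 10 ... len 11) (6 11 21 18 12 23 ... len 11) (24)
4 cycles in total.

4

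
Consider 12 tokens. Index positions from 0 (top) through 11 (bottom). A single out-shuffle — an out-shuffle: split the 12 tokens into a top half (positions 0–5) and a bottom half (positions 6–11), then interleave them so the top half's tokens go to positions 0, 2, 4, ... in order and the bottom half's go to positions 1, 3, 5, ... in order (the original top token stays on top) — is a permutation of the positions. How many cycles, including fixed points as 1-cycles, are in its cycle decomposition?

Trace each unvisited position around until it returns:
(0) (1 2 4 8 5 10 9 7 3 6) (11)
3 cycles in total.

3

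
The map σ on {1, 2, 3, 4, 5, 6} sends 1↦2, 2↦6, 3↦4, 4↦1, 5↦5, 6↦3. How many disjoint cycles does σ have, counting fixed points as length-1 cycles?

2

Cycle decomposition: (1 2 6 3 4) (5).
2 cycles.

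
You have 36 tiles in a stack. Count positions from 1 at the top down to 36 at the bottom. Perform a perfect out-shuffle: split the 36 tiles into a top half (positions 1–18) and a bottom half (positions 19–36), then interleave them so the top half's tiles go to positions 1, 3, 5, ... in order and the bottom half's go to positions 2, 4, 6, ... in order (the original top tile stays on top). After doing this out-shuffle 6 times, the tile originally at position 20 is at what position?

Track the tile's position through each out-shuffle:
20 → 4 → 7 → 13 → 25 → 14 → 27

27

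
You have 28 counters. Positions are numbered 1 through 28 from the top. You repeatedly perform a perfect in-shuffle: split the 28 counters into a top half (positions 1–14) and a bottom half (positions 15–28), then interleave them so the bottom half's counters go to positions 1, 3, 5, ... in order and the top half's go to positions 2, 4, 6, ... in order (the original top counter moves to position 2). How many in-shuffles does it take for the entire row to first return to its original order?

The in-shuffle permutes the 28 positions with cycle lengths [28].
Every counter is home exactly when every cycle has completed a whole number of laps, i.e. after lcm(28) = 28 in-shuffles.

28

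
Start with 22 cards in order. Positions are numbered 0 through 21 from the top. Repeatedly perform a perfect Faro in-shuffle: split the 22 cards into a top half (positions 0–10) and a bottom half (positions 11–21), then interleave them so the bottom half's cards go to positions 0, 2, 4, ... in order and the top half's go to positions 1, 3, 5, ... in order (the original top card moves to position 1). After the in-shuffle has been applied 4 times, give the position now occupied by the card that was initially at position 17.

Track the card's position through each in-shuffle:
17 → 12 → 2 → 5 → 11

11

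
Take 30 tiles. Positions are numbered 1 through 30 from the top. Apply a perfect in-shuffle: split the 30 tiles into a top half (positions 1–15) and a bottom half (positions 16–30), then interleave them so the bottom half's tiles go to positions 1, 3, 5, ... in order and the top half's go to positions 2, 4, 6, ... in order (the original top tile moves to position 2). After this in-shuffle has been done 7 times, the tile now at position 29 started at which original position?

15

Work backwards from position 29, undoing one in-shuffle at a time:
29 ← 30 ← 15 ← 23 ← 27 ← 29 ← 30 ← 15
So the tile now at position 29 started at position 15.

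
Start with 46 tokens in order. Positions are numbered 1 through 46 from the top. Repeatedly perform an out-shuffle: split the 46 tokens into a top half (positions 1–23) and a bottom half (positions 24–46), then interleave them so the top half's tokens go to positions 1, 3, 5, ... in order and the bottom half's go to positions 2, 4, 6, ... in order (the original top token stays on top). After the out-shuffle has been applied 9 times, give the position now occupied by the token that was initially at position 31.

16

Track the token's position through each out-shuffle:
31 → 16 → 31 → 16 → 31 → 16 → 31 → 16 → 31 → 16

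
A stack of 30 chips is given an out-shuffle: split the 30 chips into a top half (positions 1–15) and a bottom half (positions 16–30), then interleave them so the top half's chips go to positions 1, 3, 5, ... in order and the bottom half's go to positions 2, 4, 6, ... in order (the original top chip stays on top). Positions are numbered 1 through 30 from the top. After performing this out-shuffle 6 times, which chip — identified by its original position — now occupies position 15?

13

Work backwards from position 15, undoing one out-shuffle at a time:
15 ← 8 ← 19 ← 10 ← 20 ← 25 ← 13
So the chip now at position 15 started at position 13.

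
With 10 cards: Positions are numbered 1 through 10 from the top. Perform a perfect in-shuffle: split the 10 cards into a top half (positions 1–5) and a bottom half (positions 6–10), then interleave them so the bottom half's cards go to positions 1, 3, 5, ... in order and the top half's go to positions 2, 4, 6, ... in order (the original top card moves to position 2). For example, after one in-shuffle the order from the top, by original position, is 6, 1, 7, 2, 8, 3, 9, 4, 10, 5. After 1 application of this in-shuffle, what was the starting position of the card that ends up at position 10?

Work backwards from position 10, undoing one in-shuffle at a time:
10 ← 5
So the card now at position 10 started at position 5.

5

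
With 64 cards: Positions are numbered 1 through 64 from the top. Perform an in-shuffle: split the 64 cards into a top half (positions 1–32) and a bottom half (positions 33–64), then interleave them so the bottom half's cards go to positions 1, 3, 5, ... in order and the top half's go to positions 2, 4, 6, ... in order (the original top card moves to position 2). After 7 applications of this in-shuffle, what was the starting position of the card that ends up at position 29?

18

Work backwards from position 29, undoing one in-shuffle at a time:
29 ← 47 ← 56 ← 28 ← 14 ← 7 ← 36 ← 18
So the card now at position 29 started at position 18.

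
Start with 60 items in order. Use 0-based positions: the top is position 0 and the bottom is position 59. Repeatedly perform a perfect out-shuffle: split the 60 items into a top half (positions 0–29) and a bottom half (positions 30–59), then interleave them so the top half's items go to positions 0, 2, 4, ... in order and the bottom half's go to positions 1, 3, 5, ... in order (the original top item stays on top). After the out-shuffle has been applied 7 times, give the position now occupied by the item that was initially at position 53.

Track the item's position through each out-shuffle:
53 → 47 → 35 → 11 → 22 → 44 → 29 → 58

58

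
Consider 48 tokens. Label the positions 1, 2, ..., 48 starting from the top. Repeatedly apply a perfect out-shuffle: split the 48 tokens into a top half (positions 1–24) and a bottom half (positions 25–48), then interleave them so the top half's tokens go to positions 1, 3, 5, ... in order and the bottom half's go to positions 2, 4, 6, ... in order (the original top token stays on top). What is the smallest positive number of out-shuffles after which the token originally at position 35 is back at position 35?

23

Follow position 35 under repeated out-shuffles:
35 → 22 → 43 → 38 → 28 → 8 → 15 → 29 → ... → 35 (length 23)
It first returns after 23 out-shuffles.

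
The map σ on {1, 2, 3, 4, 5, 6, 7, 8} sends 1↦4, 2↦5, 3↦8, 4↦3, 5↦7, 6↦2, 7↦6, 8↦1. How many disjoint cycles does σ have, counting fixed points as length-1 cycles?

2

Cycle decomposition: (1 4 3 8) (2 5 7 6).
2 cycles.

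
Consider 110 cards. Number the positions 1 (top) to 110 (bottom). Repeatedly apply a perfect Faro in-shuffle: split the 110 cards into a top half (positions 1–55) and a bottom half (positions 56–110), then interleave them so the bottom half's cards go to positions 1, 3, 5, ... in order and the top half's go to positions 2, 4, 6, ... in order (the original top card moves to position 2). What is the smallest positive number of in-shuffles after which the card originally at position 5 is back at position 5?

Follow position 5 under repeated in-shuffles:
5 → 10 → 20 → 40 → 80 → 49 → 98 → 85 → ... → 5 (length 36)
It first returns after 36 in-shuffles.

36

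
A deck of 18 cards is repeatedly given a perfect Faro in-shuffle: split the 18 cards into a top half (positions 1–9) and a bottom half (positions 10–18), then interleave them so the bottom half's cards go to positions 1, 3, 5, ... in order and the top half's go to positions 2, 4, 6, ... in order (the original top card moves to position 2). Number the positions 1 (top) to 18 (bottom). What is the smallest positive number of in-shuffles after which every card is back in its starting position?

The in-shuffle permutes the 18 positions with cycle lengths [18].
Every card is home exactly when every cycle has completed a whole number of laps, i.e. after lcm(18) = 18 in-shuffles.

18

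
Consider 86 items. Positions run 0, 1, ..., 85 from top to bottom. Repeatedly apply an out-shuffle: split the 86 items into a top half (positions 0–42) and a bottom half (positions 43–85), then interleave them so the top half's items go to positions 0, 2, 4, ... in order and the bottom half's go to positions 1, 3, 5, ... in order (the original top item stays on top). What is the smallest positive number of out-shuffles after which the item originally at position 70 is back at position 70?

8

Follow position 70 under repeated out-shuffles:
70 → 55 → 25 → 50 → 15 → 30 → 60 → 35 → 70
It first returns after 8 out-shuffles.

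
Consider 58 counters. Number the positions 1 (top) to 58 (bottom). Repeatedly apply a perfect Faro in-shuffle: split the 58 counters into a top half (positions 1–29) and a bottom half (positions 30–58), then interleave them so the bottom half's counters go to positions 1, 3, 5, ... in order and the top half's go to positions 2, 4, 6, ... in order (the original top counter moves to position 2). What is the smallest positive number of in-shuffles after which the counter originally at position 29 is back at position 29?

58

Follow position 29 under repeated in-shuffles:
29 → 58 → 57 → 55 → 51 → 43 → 27 → 54 → ... → 29 (length 58)
It first returns after 58 in-shuffles.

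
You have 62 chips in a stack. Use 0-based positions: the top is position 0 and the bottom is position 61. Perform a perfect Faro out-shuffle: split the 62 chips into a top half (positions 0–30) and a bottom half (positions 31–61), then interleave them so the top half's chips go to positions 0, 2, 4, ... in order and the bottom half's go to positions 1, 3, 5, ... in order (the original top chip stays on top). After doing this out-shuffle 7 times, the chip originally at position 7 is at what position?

42

Track the chip's position through each out-shuffle:
7 → 14 → 28 → 56 → 51 → 41 → 21 → 42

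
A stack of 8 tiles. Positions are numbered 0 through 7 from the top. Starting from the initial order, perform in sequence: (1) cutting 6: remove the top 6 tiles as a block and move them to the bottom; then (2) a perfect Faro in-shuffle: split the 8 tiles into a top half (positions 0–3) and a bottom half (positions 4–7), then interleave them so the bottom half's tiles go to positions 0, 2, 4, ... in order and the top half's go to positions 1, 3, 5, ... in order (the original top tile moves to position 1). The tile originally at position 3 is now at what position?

2

Track the tile from position 3 forward through each operation:
  after op 1 (cut 6): 3 → 5
  after op 2 (in-shuffle): 5 → 2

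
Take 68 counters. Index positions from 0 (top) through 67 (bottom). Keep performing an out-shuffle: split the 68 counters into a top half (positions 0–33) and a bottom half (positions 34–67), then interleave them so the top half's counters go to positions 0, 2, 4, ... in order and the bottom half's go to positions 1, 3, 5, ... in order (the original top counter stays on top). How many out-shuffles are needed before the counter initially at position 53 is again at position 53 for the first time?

Follow position 53 under repeated out-shuffles:
53 → 39 → 11 → 22 → 44 → 21 → 42 → 17 → ... → 53 (length 66)
It first returns after 66 out-shuffles.

66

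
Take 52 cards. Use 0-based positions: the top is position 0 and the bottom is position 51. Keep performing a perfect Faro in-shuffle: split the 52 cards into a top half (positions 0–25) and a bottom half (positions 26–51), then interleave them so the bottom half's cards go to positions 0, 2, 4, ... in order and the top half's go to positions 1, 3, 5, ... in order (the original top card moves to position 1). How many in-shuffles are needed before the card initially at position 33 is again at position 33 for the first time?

Follow position 33 under repeated in-shuffles:
33 → 14 → 29 → 6 → 13 → 27 → 2 → 5 → ... → 33 (length 52)
It first returns after 52 in-shuffles.

52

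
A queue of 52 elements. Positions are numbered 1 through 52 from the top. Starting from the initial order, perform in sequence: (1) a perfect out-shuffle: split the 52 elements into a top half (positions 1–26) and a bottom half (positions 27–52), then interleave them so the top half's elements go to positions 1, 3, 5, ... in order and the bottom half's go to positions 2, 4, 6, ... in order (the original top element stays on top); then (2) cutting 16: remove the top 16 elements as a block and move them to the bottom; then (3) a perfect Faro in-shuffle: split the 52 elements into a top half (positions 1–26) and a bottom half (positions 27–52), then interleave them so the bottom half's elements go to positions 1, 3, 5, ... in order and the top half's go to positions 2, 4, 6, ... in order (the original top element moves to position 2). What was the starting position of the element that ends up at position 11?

50

Undo the operations in reverse order, starting from position 11:
  undo op 3 (in-shuffle, from bottom half): 11 ← 32
  undo op 2 (cut 16): 32 ← 48
  undo op 1 (out-shuffle, from bottom half): 48 ← 50
So the element at position 11 came from original position 50.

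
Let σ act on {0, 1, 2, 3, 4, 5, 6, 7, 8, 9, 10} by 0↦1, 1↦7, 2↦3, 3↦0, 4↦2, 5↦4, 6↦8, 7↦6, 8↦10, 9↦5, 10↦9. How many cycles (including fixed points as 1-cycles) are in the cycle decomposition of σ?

1

Cycle decomposition: (0 1 7 6 8 10 9 5 4 2 3).
1 cycle.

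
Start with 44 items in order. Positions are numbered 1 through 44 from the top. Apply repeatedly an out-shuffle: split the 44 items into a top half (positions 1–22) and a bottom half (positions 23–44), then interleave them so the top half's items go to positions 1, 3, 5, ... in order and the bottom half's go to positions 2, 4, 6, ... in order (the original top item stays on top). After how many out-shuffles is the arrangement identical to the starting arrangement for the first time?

The out-shuffle permutes the 44 positions with cycle lengths [1, 1, 14, 14, 14].
Every item is home exactly when every cycle has completed a whole number of laps, i.e. after lcm(1, 14) = 14 out-shuffles.

14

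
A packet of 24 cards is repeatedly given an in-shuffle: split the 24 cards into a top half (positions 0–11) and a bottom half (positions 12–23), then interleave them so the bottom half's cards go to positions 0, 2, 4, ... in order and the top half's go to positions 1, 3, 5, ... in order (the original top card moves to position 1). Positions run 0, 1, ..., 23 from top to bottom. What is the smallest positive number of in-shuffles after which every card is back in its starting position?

20

The in-shuffle permutes the 24 positions with cycle lengths [4, 20].
Every card is home exactly when every cycle has completed a whole number of laps, i.e. after lcm(4, 20) = 20 in-shuffles.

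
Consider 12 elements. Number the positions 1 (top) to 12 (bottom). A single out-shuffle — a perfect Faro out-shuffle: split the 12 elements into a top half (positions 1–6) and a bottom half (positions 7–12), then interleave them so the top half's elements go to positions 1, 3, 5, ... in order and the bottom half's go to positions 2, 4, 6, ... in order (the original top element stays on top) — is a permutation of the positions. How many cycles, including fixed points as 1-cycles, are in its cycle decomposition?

Trace each unvisited position around until it returns:
(1) (2 3 5 9 6 11 10 8 4 7) (12)
3 cycles in total.

3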